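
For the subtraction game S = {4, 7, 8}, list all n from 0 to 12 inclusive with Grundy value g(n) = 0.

Grundy values for subtraction set {4, 7, 8}:
g(0) = mex{} = 0
g(1) = mex{} = 0
g(2) = mex{} = 0
g(3) = mex{} = 0
g(4) = mex{0} = 1
g(5) = mex{0} = 1
g(6) = mex{0} = 1
g(7) = mex{0} = 1
g(8) = mex{0,1} = 2
g(9) = mex{0,1} = 2
g(10) = mex{0,1} = 2
g(11) = mex{0,1} = 2
g(12) = mex{1,2} = 0
The P-positions (g = 0) in 0..12 are 0, 1, 2, 3, 12.

0, 1, 2, 3, 12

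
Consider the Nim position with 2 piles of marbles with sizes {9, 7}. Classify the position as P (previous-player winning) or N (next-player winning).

Bitwise XOR of the heap sizes:
  1001  (9)
  0111  (7)
  ----
  1110  (14)
The nim-sum is 14 ≠ 0, so this is an N-position: the player to move can win.

N-position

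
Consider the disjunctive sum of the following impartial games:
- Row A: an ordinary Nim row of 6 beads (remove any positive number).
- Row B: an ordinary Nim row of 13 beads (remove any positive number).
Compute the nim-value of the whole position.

Row A is a plain Nim row of size 6, so its Grundy value is 6.
Row B is a plain Nim row of size 13, so its Grundy value is 13.
The value of a disjunctive sum is the nim-sum of the parts.
Combined value = 6 ⊕ 13 = 11.

11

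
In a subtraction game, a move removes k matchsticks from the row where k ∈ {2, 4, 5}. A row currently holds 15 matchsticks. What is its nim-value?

0

Grundy values for subtraction set {2, 4, 5}:
k:     0  1  2  3  4  5  6  7  8  9 10 11 12 13 14 15
g(k):  0  0  1  1  2  2  3  0  0  1  1  2  2  3  0  0
So g(15) = 0.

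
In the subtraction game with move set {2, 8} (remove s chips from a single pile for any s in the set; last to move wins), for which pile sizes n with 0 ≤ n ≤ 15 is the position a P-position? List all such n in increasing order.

0, 1, 4, 5, 10, 11, 14, 15

Compute g(0), g(1), … for moves {2, 8}:
k:     0  1  2  3  4  5  6  7  8  9 10 11 12 13 14 15
g(k):  0  0  1  1  0  0  1  1  2  2  0  0  1  1  0  0
The P-positions (g = 0) in 0..15 are 0, 1, 4, 5, 10, 11, 14, 15.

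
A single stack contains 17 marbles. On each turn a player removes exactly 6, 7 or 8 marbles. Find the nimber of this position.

0

Build the Grundy sequence with g(k) = mex{g(k−s) : s ∈ {6, 7, 8}, s ≤ k}:
k:     0  1  2  3  4  5  6  7  8  9 10 11 12 13 14 15 16 17
g(k):  0  0  0  0  0  0  1  1  1  1  1  1  2  2  0  0  0  0
So g(17) = 0.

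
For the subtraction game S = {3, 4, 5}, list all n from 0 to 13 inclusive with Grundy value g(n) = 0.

0, 1, 2, 8, 9, 10

Compute g(0), g(1), … for moves {3, 4, 5}:
k:     0  1  2  3  4  5  6  7  8  9 10 11 12 13
g(k):  0  0  0  1  1  1  2  2  0  0  0  1  1  1
The P-positions (g = 0) in 0..13 are 0, 1, 2, 8, 9, 10.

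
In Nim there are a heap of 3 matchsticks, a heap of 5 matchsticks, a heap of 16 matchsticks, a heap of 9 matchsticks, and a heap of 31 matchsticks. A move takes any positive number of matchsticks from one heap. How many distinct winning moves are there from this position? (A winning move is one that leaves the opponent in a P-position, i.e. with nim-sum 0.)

0

Bitwise XOR of the heap sizes:
  00011  (3)
  00101  (5)
  10000  (16)
  01001  (9)
  11111  (31)
  -----
  00000  (0)
The nim-sum is already 0, so every move leaves a nonzero nim-sum — there are no winning moves.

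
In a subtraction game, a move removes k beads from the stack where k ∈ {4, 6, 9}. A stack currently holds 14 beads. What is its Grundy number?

Build the Grundy sequence with g(k) = mex{g(k−s) : s ∈ {4, 6, 9}, s ≤ k}:
g(0) = mex{} = 0
g(1) = mex{} = 0
g(2) = mex{} = 0
g(3) = mex{} = 0
g(4) = mex{0} = 1
g(5) = mex{0} = 1
g(6) = mex{0} = 1
g(7) = mex{0} = 1
g(8) = mex{0,1} = 2
g(9) = mex{0,1} = 2
g(10) = mex{0,1} = 2
g(11) = mex{0,1} = 2
g(12) = mex{0,1,2} = 3
g(13) = mex{1,2} = 0
g(14) = mex{1,2} = 0
So g(14) = 0.

0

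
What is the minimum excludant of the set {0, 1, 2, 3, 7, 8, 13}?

The values 0, 1, 2, 3 are all present; 4 is the first non-negative integer missing from the set.

4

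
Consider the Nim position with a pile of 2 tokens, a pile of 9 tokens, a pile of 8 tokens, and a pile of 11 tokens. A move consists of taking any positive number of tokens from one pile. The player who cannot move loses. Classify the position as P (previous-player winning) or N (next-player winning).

In binary:
  0010  (2)
  1001  (9)
  1000  (8)
  1011  (11)
  ----
  1000  (8)
The nim-sum is 8 ≠ 0, so this is an N-position: the player to move can win.

N-position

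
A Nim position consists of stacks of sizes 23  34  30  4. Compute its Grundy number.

In binary:
  010111  (23)
  100010  (34)
  011110  (30)
  000100  (4)
  ------
  101111  (47)

47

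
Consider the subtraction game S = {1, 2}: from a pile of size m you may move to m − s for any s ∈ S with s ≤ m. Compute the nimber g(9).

0

Build the Grundy sequence with g(k) = mex{g(k−s) : s ∈ {1, 2}, s ≤ k}:
k:     0  1  2  3  4  5  6  7  8  9
g(k):  0  1  2  0  1  2  0  1  2  0
So g(9) = 0.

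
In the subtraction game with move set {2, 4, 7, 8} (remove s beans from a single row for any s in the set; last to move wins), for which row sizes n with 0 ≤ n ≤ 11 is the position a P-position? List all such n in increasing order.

0, 1, 6, 11

Build the Grundy sequence with g(k) = mex{g(k−s) : s ∈ {2, 4, 7, 8}, s ≤ k}:
k:     0  1  2  3  4  5  6  7  8  9 10 11
g(k):  0  0  1  1  2  2  0  3  1  4  2  0
The P-positions (g = 0) in 0..11 are 0, 1, 6, 11.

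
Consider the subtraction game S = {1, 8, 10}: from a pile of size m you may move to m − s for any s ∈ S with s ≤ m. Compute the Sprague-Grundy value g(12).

Grundy values for subtraction set {1, 8, 10}:
g(0) = mex{} = 0
g(1) = mex{0} = 1
g(2) = mex{1} = 0
g(3) = mex{0} = 1
g(4) = mex{1} = 0
g(5) = mex{0} = 1
g(6) = mex{1} = 0
g(7) = mex{0} = 1
g(8) = mex{0,1} = 2
g(9) = mex{1,2} = 0
g(10) = mex{0} = 1
g(11) = mex{1} = 0
g(12) = mex{0} = 1
So g(12) = 1.

1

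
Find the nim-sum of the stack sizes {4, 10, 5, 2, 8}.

Nim-sum: 4 ^ 10 ^ 5 ^ 2 ^ 8 = 1.

1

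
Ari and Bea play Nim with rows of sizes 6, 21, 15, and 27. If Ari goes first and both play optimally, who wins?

Ari wins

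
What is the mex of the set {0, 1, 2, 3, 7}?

4

The values 0, 1, 2, 3 are all present; 4 is the first non-negative integer missing from the set.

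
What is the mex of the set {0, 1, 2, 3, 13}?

4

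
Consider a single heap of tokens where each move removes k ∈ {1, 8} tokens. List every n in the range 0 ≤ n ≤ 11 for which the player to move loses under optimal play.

0, 2, 4, 6, 9, 11

Grundy values for subtraction set {1, 8}:
g(0) = mex{} = 0
g(1) = mex{0} = 1
g(2) = mex{1} = 0
g(3) = mex{0} = 1
g(4) = mex{1} = 0
g(5) = mex{0} = 1
g(6) = mex{1} = 0
g(7) = mex{0} = 1
g(8) = mex{0,1} = 2
g(9) = mex{1,2} = 0
g(10) = mex{0} = 1
g(11) = mex{1} = 0
The P-positions (g = 0) in 0..11 are 0, 2, 4, 6, 9, 11.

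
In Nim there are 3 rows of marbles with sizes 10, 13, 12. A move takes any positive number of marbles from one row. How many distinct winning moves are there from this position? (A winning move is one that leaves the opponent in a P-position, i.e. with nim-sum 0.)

Compute the nim-sum pairwise:
10 XOR 13 = 7
7 XOR 12 = 11
The overall nim-sum is X = 11. A row of size p has a winning move iff p XOR X < p (reduce it to p XOR X).
  10: 10 XOR 11 = 1 < 10 — winning move (to 1).
  13: 13 XOR 11 = 6 < 13 — winning move (to 6).
  12: 12 XOR 11 = 7 < 12 — winning move (to 7).
That gives 3 winning moves.

3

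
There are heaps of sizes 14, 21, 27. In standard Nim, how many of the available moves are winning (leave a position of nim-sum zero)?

Nim-sum: 14 ⊕ 21 ⊕ 27 = 0.
The nim-sum is already 0, so every move leaves a nonzero nim-sum — there are no winning moves.

0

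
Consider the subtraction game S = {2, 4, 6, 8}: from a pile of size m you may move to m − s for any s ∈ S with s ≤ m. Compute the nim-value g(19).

Grundy values for subtraction set {2, 4, 6, 8}:
k:     0  1  2  3  4  5  6  7  8  9 10 11 12 13 14 15 16 17 18 19
g(k):  0  0  1  1  2  2  3  3  4  4  0  0  1  1  2  2  3  3  4  4
So g(19) = 4.

4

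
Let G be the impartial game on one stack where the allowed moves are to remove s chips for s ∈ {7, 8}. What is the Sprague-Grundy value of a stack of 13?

1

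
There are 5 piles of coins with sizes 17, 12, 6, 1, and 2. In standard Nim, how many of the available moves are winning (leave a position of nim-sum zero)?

1

Nim-sum: 17 ^ 12 ^ 6 ^ 1 ^ 2 = 24.
The overall nim-sum is X = 24. A pile of size p has a winning move iff p XOR X < p (reduce it to p XOR X).
  17: 17 XOR 24 = 9 < 17 — winning move (to 9).
  12: 12 XOR 24 = 20 ≥ 12 — no move.
  6: 6 XOR 24 = 30 ≥ 6 — no move.
  1: 1 XOR 24 = 25 ≥ 1 — no move.
  2: 2 XOR 24 = 26 ≥ 2 — no move.
That gives 1 winning move.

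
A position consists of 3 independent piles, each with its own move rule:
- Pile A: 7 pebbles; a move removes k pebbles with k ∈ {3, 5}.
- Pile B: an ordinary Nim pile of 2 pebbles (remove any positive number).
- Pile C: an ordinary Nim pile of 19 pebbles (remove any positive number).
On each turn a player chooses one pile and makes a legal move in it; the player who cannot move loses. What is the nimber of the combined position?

Build the Grundy sequence for pile A with g(k) = mex{g(k−s) : s ∈ {3, 5}, s ≤ k}:
g(0) = mex{} = 0
g(1) = mex{} = 0
g(2) = mex{} = 0
g(3) = mex{0} = 1
g(4) = mex{0} = 1
g(5) = mex{0} = 1
g(6) = mex{0,1} = 2
g(7) = mex{0,1} = 2
So g(7) = 2.
Pile B is a plain Nim pile of size 2, so its Grundy value is 2.
Pile C is a plain Nim pile of size 19, so its Grundy value is 19.
By the Sprague-Grundy theorem, the Grundy value of a sum of independent games is the XOR of the component values.
Combined value = 2 ⊕ 2 ⊕ 19 = 19.

19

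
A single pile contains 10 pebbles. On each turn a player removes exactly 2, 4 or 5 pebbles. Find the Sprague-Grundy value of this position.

Compute g(0), g(1), … for moves {2, 4, 5}:
k:     0  1  2  3  4  5  6  7  8  9 10
g(k):  0  0  1  1  2  2  3  0  0  1  1
So g(10) = 1.

1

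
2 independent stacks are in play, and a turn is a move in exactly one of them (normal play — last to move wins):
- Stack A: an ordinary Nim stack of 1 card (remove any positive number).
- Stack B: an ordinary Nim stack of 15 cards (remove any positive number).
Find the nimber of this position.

Stack A is a plain Nim stack of size 1, so its Grundy value is 1.
Stack B is a plain Nim stack of size 15, so its Grundy value is 15.
The value of a disjunctive sum is the nim-sum of the parts.
Combined value = 1 XOR 15 = 14.

14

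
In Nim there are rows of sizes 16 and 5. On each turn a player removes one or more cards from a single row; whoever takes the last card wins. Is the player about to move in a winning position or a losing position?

Winning position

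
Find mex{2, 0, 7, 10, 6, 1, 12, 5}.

The values 0, 1, 2 are all present; 3 is the first non-negative integer missing from the set.

3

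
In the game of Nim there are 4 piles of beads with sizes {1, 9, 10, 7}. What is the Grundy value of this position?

Compute the nim-sum pairwise:
1 XOR 9 = 8
8 XOR 10 = 2
2 XOR 7 = 5

5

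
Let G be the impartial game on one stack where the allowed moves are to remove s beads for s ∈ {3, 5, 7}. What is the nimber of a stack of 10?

Grundy values for subtraction set {3, 5, 7}:
g(0) = mex{} = 0
g(1) = mex{} = 0
g(2) = mex{} = 0
g(3) = mex{0} = 1
g(4) = mex{0} = 1
g(5) = mex{0} = 1
g(6) = mex{0,1} = 2
g(7) = mex{0,1} = 2
g(8) = mex{0,1} = 2
g(9) = mex{0,1,2} = 3
g(10) = mex{1,2} = 0
So g(10) = 0.

0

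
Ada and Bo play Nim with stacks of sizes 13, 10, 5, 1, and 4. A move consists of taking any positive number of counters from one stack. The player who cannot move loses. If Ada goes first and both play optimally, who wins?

Ada wins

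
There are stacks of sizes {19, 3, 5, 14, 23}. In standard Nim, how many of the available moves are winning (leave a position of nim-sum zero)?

1

Compute the nim-sum pairwise:
19 ⊕ 3 = 16
16 ⊕ 5 = 21
21 ⊕ 14 = 27
27 ⊕ 23 = 12
The overall nim-sum is X = 12. A stack of size p has a winning move iff p XOR X < p (reduce it to p XOR X).
  19: 19 XOR 12 = 31 ≥ 19 — no move.
  3: 3 XOR 12 = 15 ≥ 3 — no move.
  5: 5 XOR 12 = 9 ≥ 5 — no move.
  14: 14 XOR 12 = 2 < 14 — winning move (to 2).
  23: 23 XOR 12 = 27 ≥ 23 — no move.
That gives 1 winning move.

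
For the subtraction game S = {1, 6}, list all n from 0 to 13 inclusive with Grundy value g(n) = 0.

Compute g(0), g(1), … for moves {1, 6}:
k:     0  1  2  3  4  5  6  7  8  9 10 11 12 13
g(k):  0  1  0  1  0  1  2  0  1  0  1  0  1  2
The P-positions (g = 0) in 0..13 are 0, 2, 4, 7, 9, 11.

0, 2, 4, 7, 9, 11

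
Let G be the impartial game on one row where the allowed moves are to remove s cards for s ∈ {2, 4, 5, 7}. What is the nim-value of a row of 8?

Compute g(0), g(1), … for moves {2, 4, 5, 7}:
g(0) = mex{} = 0
g(1) = mex{} = 0
g(2) = mex{0} = 1
g(3) = mex{0} = 1
g(4) = mex{0,1} = 2
g(5) = mex{0,1} = 2
g(6) = mex{0,1,2} = 3
g(7) = mex{0,1,2} = 3
g(8) = mex{0,1,2,3} = 4
So g(8) = 4.

4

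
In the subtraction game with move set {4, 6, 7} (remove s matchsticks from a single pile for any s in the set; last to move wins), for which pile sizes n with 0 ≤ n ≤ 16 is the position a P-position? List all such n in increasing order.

0, 1, 2, 3, 11, 12, 13, 14

Grundy values for subtraction set {4, 6, 7}:
k:     0  1  2  3  4  5  6  7  8  9 10 11 12 13 14 15 16
g(k):  0  0  0  0  1  1  1  1  2  2  2  0  0  0  0  1  1
The P-positions (g = 0) in 0..16 are 0, 1, 2, 3, 11, 12, 13, 14.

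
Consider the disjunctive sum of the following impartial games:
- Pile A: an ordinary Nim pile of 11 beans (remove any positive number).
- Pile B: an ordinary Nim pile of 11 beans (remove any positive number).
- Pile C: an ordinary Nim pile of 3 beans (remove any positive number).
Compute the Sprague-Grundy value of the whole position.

Pile A is a plain Nim pile of size 11, so its Grundy value is 11.
Pile B is a plain Nim pile of size 11, so its Grundy value is 11.
Pile C is a plain Nim pile of size 3, so its Grundy value is 3.
By the Sprague-Grundy theorem, the Grundy value of a sum of independent games is the XOR of the component values.
Combined value = 11 XOR 11 XOR 3 = 3.

3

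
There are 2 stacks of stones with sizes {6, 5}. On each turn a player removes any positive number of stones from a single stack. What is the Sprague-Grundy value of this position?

3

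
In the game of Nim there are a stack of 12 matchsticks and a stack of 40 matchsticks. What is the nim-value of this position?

36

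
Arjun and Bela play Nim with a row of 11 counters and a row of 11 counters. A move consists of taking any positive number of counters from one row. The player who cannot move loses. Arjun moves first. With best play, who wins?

Compute the nim-sum pairwise:
11 ⊕ 11 = 0
The nim-sum is 0, so this is a P-position: the player to move is in a losing position under optimal play; Arjun is about to move from it and so loses — Bela wins.

Bela wins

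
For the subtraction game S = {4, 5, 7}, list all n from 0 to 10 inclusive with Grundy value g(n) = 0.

Build the Grundy sequence with g(k) = mex{g(k−s) : s ∈ {4, 5, 7}, s ≤ k}:
k:     0  1  2  3  4  5  6  7  8  9 10
g(k):  0  0  0  0  1  1  1  1  2  2  2
The P-positions (g = 0) in 0..10 are 0, 1, 2, 3.

0, 1, 2, 3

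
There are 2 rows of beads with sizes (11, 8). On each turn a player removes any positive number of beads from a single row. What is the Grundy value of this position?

Compute the nim-sum pairwise:
11 ^ 8 = 3

3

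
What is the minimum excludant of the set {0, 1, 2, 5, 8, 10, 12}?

3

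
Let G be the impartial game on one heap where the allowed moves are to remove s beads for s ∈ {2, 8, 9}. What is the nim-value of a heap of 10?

Grundy values for subtraction set {2, 8, 9}:
g(0) = mex{} = 0
g(1) = mex{} = 0
g(2) = mex{0} = 1
g(3) = mex{0} = 1
g(4) = mex{1} = 0
g(5) = mex{1} = 0
g(6) = mex{0} = 1
g(7) = mex{0} = 1
g(8) = mex{0,1} = 2
g(9) = mex{0,1} = 2
g(10) = mex{0,1,2} = 3
So g(10) = 3.

3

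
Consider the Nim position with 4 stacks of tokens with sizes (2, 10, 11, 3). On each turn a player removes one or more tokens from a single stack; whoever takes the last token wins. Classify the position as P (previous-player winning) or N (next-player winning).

P-position

Write each in binary and XOR column by column:
  0010  (2)
  1010  (10)
  1011  (11)
  0011  (3)
  ----
  0000  (0)
The nim-sum is 0, so this is a P-position: the player to move is in a losing position under optimal play.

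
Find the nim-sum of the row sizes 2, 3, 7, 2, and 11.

In binary:
  0010  (2)
  0011  (3)
  0111  (7)
  0010  (2)
  1011  (11)
  ----
  1111  (15)

15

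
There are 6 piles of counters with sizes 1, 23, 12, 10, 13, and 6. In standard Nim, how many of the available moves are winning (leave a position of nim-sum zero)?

Compute the nim-sum pairwise:
1 ⊕ 23 = 22
22 ⊕ 12 = 26
26 ⊕ 10 = 16
16 ⊕ 13 = 29
29 ⊕ 6 = 27
The overall nim-sum is X = 27. A pile of size p has a winning move iff p XOR X < p (reduce it to p XOR X).
  1: 1 XOR 27 = 26 ≥ 1 — no move.
  23: 23 XOR 27 = 12 < 23 — winning move (to 12).
  12: 12 XOR 27 = 23 ≥ 12 — no move.
  10: 10 XOR 27 = 17 ≥ 10 — no move.
  13: 13 XOR 27 = 22 ≥ 13 — no move.
  6: 6 XOR 27 = 29 ≥ 6 — no move.
That gives 1 winning move.

1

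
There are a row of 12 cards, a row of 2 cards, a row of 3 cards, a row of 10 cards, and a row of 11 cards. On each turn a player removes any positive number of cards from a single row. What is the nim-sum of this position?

12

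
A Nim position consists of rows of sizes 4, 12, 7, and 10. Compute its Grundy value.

Nim-sum: 4 ^ 12 ^ 7 ^ 10 = 5.

5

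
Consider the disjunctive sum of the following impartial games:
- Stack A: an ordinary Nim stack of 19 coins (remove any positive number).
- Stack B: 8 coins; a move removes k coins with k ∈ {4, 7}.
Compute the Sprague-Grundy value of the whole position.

17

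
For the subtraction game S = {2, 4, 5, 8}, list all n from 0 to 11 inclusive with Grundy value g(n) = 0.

0, 1, 7, 10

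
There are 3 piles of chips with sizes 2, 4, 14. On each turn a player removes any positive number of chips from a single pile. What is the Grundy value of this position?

8

In binary:
  0010  (2)
  0100  (4)
  1110  (14)
  ----
  1000  (8)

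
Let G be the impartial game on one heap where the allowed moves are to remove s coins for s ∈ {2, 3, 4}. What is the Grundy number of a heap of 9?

1

Grundy values for subtraction set {2, 3, 4}:
g(0) = mex{} = 0
g(1) = mex{} = 0
g(2) = mex{0} = 1
g(3) = mex{0} = 1
g(4) = mex{0,1} = 2
g(5) = mex{0,1} = 2
g(6) = mex{1,2} = 0
g(7) = mex{1,2} = 0
g(8) = mex{0,2} = 1
g(9) = mex{0,2} = 1
So g(9) = 1.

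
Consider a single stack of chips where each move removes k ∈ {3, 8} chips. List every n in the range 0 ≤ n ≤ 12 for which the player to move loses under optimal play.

0, 1, 2, 6, 7, 11, 12

Compute g(0), g(1), … for moves {3, 8}:
k:     0  1  2  3  4  5  6  7  8  9 10 11 12
g(k):  0  0  0  1  1  1  0  0  2  1  1  0  0
The P-positions (g = 0) in 0..12 are 0, 1, 2, 6, 7, 11, 12.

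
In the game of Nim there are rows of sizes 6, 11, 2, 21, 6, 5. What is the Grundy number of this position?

Write each in binary and XOR column by column:
  00110  (6)
  01011  (11)
  00010  (2)
  10101  (21)
  00110  (6)
  00101  (5)
  -----
  11001  (25)

25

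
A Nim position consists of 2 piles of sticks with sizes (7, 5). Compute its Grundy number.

2

Compute the nim-sum pairwise:
7 ^ 5 = 2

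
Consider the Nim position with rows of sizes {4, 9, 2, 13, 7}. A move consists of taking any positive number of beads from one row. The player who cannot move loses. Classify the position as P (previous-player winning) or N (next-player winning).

N-position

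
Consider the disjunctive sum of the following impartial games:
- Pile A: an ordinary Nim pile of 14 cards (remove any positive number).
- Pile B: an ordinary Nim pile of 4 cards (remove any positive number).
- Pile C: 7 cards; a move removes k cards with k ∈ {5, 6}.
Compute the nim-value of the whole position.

Pile A is a plain Nim pile of size 14, so its Grundy value is 14.
Pile B is a plain Nim pile of size 4, so its Grundy value is 4.
Build the Grundy sequence for pile C with g(k) = mex{g(k−s) : s ∈ {5, 6}, s ≤ k}:
k:     0  1  2  3  4  5  6  7
g(k):  0  0  0  0  0  1  1  1
So g(7) = 1.
The value of a disjunctive sum is the nim-sum of the parts.
Combined value = 14 XOR 4 XOR 1 = 11.

11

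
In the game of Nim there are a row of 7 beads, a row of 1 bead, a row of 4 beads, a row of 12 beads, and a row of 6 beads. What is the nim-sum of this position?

8

Nim-sum: 7 XOR 1 XOR 4 XOR 12 XOR 6 = 8.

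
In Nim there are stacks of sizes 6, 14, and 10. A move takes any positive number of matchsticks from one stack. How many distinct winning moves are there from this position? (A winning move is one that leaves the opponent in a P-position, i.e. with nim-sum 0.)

Nim-sum: 6 ⊕ 14 ⊕ 10 = 2.
The overall nim-sum is X = 2. A stack of size p has a winning move iff p XOR X < p (reduce it to p XOR X).
  6: 6 XOR 2 = 4 < 6 — winning move (to 4).
  14: 14 XOR 2 = 12 < 14 — winning move (to 12).
  10: 10 XOR 2 = 8 < 10 — winning move (to 8).
That gives 3 winning moves.

3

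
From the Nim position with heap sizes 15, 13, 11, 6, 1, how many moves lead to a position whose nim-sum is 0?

Nim-sum: 15 XOR 13 XOR 11 XOR 6 XOR 1 = 14.
The overall nim-sum is X = 14. A heap of size p has a winning move iff p XOR X < p (reduce it to p XOR X).
  15: 15 XOR 14 = 1 < 15 — winning move (to 1).
  13: 13 XOR 14 = 3 < 13 — winning move (to 3).
  11: 11 XOR 14 = 5 < 11 — winning move (to 5).
  6: 6 XOR 14 = 8 ≥ 6 — no move.
  1: 1 XOR 14 = 15 ≥ 1 — no move.
That gives 3 winning moves.

3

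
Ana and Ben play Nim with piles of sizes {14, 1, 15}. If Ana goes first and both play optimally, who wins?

Ben wins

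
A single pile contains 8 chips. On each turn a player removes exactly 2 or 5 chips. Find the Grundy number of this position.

Compute g(0), g(1), … for moves {2, 5}:
k:     0  1  2  3  4  5  6  7  8
g(k):  0  0  1  1  0  2  1  0  0
So g(8) = 0.

0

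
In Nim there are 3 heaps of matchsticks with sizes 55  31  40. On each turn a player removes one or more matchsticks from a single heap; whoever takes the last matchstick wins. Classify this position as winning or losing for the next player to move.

Losing position

Compute the nim-sum pairwise:
55 XOR 31 = 40
40 XOR 40 = 0
The nim-sum is 0, so this is a P-position: the player to move is in a losing position under optimal play.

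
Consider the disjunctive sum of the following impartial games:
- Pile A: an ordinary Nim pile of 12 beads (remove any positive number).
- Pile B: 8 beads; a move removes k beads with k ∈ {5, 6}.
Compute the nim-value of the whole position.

Pile A is a plain Nim pile of size 12, so its Grundy value is 12.
Grundy values for pile B (subtraction set {5, 6}):
g(0) = mex{} = 0
g(1) = mex{} = 0
g(2) = mex{} = 0
g(3) = mex{} = 0
g(4) = mex{} = 0
g(5) = mex{0} = 1
g(6) = mex{0} = 1
g(7) = mex{0} = 1
g(8) = mex{0} = 1
So g(8) = 1.
By the Sprague-Grundy theorem, the Grundy value of a sum of independent games is the XOR of the component values.
Combined value = 12 ⊕ 1 = 13.

13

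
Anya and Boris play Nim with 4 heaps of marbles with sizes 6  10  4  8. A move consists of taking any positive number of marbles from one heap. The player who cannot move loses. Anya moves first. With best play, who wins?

Boris wins

Compute the nim-sum pairwise:
6 ^ 10 = 12
12 ^ 4 = 8
8 ^ 8 = 0
The nim-sum is 0, so this is a P-position: the player to move is in a losing position under optimal play; Anya is about to move from it and so loses — Boris wins.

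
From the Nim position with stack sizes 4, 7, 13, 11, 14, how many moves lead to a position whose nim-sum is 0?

In binary:
  0100  (4)
  0111  (7)
  1101  (13)
  1011  (11)
  1110  (14)
  ----
  1011  (11)
The overall nim-sum is X = 11. A stack of size p has a winning move iff p XOR X < p (reduce it to p XOR X).
  4: 4 XOR 11 = 15 ≥ 4 — no move.
  7: 7 XOR 11 = 12 ≥ 7 — no move.
  13: 13 XOR 11 = 6 < 13 — winning move (to 6).
  11: 11 XOR 11 = 0 < 11 — winning move (to 0).
  14: 14 XOR 11 = 5 < 14 — winning move (to 5).
That gives 3 winning moves.

3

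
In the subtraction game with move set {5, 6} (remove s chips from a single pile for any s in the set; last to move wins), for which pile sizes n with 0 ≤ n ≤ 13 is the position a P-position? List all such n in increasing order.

0, 1, 2, 3, 4, 11, 12, 13

Build the Grundy sequence with g(k) = mex{g(k−s) : s ∈ {5, 6}, s ≤ k}:
g(0) = mex{} = 0
g(1) = mex{} = 0
g(2) = mex{} = 0
g(3) = mex{} = 0
g(4) = mex{} = 0
g(5) = mex{0} = 1
g(6) = mex{0} = 1
g(7) = mex{0} = 1
g(8) = mex{0} = 1
g(9) = mex{0} = 1
g(10) = mex{0,1} = 2
g(11) = mex{1} = 0
g(12) = mex{1} = 0
g(13) = mex{1} = 0
The P-positions (g = 0) in 0..13 are 0, 1, 2, 3, 4, 11, 12, 13.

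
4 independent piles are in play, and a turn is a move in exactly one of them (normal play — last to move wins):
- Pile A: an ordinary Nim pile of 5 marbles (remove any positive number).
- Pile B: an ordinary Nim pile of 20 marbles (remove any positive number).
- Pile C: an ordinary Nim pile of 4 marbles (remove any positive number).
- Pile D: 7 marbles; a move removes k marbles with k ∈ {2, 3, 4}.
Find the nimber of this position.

Pile A is a plain Nim pile of size 5, so its Grundy value is 5.
Pile B is a plain Nim pile of size 20, so its Grundy value is 20.
Pile C is a plain Nim pile of size 4, so its Grundy value is 4.
Build the Grundy sequence for pile D with g(k) = mex{g(k−s) : s ∈ {2, 3, 4}, s ≤ k}:
g(0) = mex{} = 0
g(1) = mex{} = 0
g(2) = mex{0} = 1
g(3) = mex{0} = 1
g(4) = mex{0,1} = 2
g(5) = mex{0,1} = 2
g(6) = mex{1,2} = 0
g(7) = mex{1,2} = 0
So g(7) = 0.
The value of a disjunctive sum is the nim-sum of the parts.
Combined value = 5 ⊕ 20 ⊕ 4 ⊕ 0 = 21.

21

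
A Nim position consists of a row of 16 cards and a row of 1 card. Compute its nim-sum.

17

Compute the nim-sum pairwise:
16 XOR 1 = 17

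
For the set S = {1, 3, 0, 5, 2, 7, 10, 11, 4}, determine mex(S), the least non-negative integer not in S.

6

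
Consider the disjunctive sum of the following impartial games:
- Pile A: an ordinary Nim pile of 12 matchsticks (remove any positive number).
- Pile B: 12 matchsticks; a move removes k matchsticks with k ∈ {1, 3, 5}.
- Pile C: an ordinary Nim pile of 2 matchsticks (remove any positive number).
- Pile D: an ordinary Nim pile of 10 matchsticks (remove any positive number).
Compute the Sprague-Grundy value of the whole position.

Pile A is a plain Nim pile of size 12, so its Grundy value is 12.
Grundy values for pile B (subtraction set {1, 3, 5}):
k:     0  1  2  3  4  5  6  7  8  9 10 11 12
g(k):  0  1  0  1  0  1  0  1  0  1  0  1  0
So g(12) = 0.
Pile C is a plain Nim pile of size 2, so its Grundy value is 2.
Pile D is a plain Nim pile of size 10, so its Grundy value is 10.
By the Sprague-Grundy theorem, the Grundy value of a sum of independent games is the XOR of the component values.
Combined value = 12 ⊕ 0 ⊕ 2 ⊕ 10 = 4.

4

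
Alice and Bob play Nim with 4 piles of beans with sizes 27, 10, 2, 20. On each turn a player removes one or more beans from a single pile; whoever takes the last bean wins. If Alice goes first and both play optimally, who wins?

Alice wins

Nim-sum: 27 ^ 10 ^ 2 ^ 20 = 7.
The nim-sum is 7 ≠ 0, so this is an N-position: the player to move can win; Alice has a winning move.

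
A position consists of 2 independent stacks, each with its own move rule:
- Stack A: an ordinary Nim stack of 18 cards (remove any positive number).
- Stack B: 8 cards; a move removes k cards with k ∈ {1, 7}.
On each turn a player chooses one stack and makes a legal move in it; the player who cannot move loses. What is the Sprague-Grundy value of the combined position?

18

Stack A is a plain Nim stack of size 18, so its Grundy value is 18.
Build the Grundy sequence for stack B with g(k) = mex{g(k−s) : s ∈ {1, 7}, s ≤ k}:
k:     0  1  2  3  4  5  6  7  8
g(k):  0  1  0  1  0  1  0  1  0
So g(8) = 0.
By the Sprague-Grundy theorem, the Grundy value of a sum of independent games is the XOR of the component values.
Combined value = 18 ⊕ 0 = 18.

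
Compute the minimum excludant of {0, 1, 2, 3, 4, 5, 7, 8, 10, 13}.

6

The values 0, 1, 2, 3, 4, 5 are all present; 6 is the first non-negative integer missing from the set.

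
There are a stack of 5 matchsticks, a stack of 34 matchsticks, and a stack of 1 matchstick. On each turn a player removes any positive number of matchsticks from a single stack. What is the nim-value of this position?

Write each in binary and XOR column by column:
  000101  (5)
  100010  (34)
  000001  (1)
  ------
  100110  (38)

38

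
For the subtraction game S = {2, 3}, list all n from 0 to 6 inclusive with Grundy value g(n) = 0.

0, 1, 5, 6

Compute g(0), g(1), … for moves {2, 3}:
g(0) = mex{} = 0
g(1) = mex{} = 0
g(2) = mex{0} = 1
g(3) = mex{0} = 1
g(4) = mex{0,1} = 2
g(5) = mex{1} = 0
g(6) = mex{1,2} = 0
The P-positions (g = 0) in 0..6 are 0, 1, 5, 6.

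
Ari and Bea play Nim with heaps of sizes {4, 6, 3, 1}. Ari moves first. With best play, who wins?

Compute the nim-sum pairwise:
4 ⊕ 6 = 2
2 ⊕ 3 = 1
1 ⊕ 1 = 0
The nim-sum is 0, so this is a P-position: the player to move is in a losing position under optimal play; Ari is about to move from it and so loses — Bea wins.

Bea wins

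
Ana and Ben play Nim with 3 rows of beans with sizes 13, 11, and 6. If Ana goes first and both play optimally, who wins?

In binary:
  1101  (13)
  1011  (11)
  0110  (6)
  ----
  0000  (0)
The nim-sum is 0, so this is a P-position: the player to move is in a losing position under optimal play; Ana is about to move from it and so loses — Ben wins.

Ben wins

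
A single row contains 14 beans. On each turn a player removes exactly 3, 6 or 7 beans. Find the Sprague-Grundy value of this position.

1

Build the Grundy sequence with g(k) = mex{g(k−s) : s ∈ {3, 6, 7}, s ≤ k}:
g(0) = mex{} = 0
g(1) = mex{} = 0
g(2) = mex{} = 0
g(3) = mex{0} = 1
g(4) = mex{0} = 1
g(5) = mex{0} = 1
g(6) = mex{0,1} = 2
g(7) = mex{0,1} = 2
g(8) = mex{0,1} = 2
g(9) = mex{0,1,2} = 3
g(10) = mex{1,2} = 0
g(11) = mex{1,2} = 0
g(12) = mex{1,2,3} = 0
g(13) = mex{0,2} = 1
g(14) = mex{0,2} = 1
So g(14) = 1.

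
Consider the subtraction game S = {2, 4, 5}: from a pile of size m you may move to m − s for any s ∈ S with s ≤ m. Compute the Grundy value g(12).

2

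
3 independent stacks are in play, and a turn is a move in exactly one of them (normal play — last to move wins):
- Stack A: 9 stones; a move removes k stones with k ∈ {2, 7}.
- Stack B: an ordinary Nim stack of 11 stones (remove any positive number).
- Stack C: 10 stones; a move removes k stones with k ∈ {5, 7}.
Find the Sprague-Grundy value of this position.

9

Build the Grundy sequence for stack A with g(k) = mex{g(k−s) : s ∈ {2, 7}, s ≤ k}:
k:     0  1  2  3  4  5  6  7  8  9
g(k):  0  0  1  1  0  0  1  1  2  0
So g(9) = 0.
Stack B is a plain Nim stack of size 11, so its Grundy value is 11.
Build the Grundy sequence for stack C with g(k) = mex{g(k−s) : s ∈ {5, 7}, s ≤ k}:
k:     0  1  2  3  4  5  6  7  8  9 10
g(k):  0  0  0  0  0  1  1  1  1  1  2
So g(10) = 2.
The value of a disjunctive sum is the nim-sum of the parts.
Combined value = 0 XOR 11 XOR 2 = 9.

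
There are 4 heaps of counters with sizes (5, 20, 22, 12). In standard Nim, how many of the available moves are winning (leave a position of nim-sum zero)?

1

Bitwise XOR of the heap sizes:
  00101  (5)
  10100  (20)
  10110  (22)
  01100  (12)
  -----
  01011  (11)
The overall nim-sum is X = 11. A heap of size p has a winning move iff p XOR X < p (reduce it to p XOR X).
  5: 5 XOR 11 = 14 ≥ 5 — no move.
  20: 20 XOR 11 = 31 ≥ 20 — no move.
  22: 22 XOR 11 = 29 ≥ 22 — no move.
  12: 12 XOR 11 = 7 < 12 — winning move (to 7).
That gives 1 winning move.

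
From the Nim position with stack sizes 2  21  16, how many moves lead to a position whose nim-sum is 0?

Nim-sum: 2 ^ 21 ^ 16 = 7.
The overall nim-sum is X = 7. A stack of size p has a winning move iff p XOR X < p (reduce it to p XOR X).
  2: 2 XOR 7 = 5 ≥ 2 — no move.
  21: 21 XOR 7 = 18 < 21 — winning move (to 18).
  16: 16 XOR 7 = 23 ≥ 16 — no move.
That gives 1 winning move.

1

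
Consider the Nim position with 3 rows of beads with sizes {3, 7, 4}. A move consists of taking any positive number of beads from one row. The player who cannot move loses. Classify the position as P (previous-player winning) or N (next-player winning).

Compute the nim-sum pairwise:
3 XOR 7 = 4
4 XOR 4 = 0
The nim-sum is 0, so this is a P-position: the player to move is in a losing position under optimal play.

P-position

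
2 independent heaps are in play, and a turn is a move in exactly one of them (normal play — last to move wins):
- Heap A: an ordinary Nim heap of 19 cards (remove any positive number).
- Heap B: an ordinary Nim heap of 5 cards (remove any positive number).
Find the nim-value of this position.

Heap A is a plain Nim heap of size 19, so its Grundy value is 19.
Heap B is a plain Nim heap of size 5, so its Grundy value is 5.
By the Sprague-Grundy theorem, the Grundy value of a sum of independent games is the XOR of the component values.
Combined value = 19 ⊕ 5 = 22.

22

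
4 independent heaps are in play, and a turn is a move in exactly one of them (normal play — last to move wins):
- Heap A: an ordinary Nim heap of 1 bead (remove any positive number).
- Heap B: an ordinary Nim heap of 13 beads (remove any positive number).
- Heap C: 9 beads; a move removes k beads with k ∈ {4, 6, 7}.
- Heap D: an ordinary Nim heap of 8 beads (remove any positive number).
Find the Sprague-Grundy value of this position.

6

Heap A is a plain Nim heap of size 1, so its Grundy value is 1.
Heap B is a plain Nim heap of size 13, so its Grundy value is 13.
Build the Grundy sequence for heap C with g(k) = mex{g(k−s) : s ∈ {4, 6, 7}, s ≤ k}:
g(0) = mex{} = 0
g(1) = mex{} = 0
g(2) = mex{} = 0
g(3) = mex{} = 0
g(4) = mex{0} = 1
g(5) = mex{0} = 1
g(6) = mex{0} = 1
g(7) = mex{0} = 1
g(8) = mex{0,1} = 2
g(9) = mex{0,1} = 2
So g(9) = 2.
Heap D is a plain Nim heap of size 8, so its Grundy value is 8.
The value of a disjunctive sum is the nim-sum of the parts.
Combined value = 1 XOR 13 XOR 2 XOR 8 = 6.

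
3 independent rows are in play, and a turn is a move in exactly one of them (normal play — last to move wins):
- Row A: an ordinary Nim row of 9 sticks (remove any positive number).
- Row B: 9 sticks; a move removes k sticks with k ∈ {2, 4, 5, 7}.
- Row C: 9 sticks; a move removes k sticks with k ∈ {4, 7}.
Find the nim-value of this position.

11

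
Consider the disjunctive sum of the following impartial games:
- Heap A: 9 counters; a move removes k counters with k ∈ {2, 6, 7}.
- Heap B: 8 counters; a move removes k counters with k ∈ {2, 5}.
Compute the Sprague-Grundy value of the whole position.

0

For heap A, compute g(0), g(1), … with moves {2, 6, 7}:
g(0) = mex{} = 0
g(1) = mex{} = 0
g(2) = mex{0} = 1
g(3) = mex{0} = 1
g(4) = mex{1} = 0
g(5) = mex{1} = 0
g(6) = mex{0} = 1
g(7) = mex{0} = 1
g(8) = mex{0,1} = 2
g(9) = mex{1} = 0
So g(9) = 0.
Grundy values for heap B (subtraction set {2, 5}):
k:     0  1  2  3  4  5  6  7  8
g(k):  0  0  1  1  0  2  1  0  0
So g(8) = 0.
By the Sprague-Grundy theorem, the Grundy value of a sum of independent games is the XOR of the component values.
Combined value = 0 ⊕ 0 = 0.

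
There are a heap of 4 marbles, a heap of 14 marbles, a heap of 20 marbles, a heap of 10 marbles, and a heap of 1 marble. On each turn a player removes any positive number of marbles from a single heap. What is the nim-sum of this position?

21

Compute the nim-sum pairwise:
4 XOR 14 = 10
10 XOR 20 = 30
30 XOR 10 = 20
20 XOR 1 = 21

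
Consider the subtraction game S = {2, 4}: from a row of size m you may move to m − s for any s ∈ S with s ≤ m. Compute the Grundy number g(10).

2

Grundy values for subtraction set {2, 4}:
k:     0  1  2  3  4  5  6  7  8  9 10
g(k):  0  0  1  1  2  2  0  0  1  1  2
So g(10) = 2.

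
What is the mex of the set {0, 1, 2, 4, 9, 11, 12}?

3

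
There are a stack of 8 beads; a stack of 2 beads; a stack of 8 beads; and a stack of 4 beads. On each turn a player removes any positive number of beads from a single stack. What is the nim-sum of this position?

6

Nim-sum: 8 ⊕ 2 ⊕ 8 ⊕ 4 = 6.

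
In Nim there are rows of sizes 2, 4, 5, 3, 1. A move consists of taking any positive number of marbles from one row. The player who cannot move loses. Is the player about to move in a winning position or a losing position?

Winning position

Compute the nim-sum pairwise:
2 XOR 4 = 6
6 XOR 5 = 3
3 XOR 3 = 0
0 XOR 1 = 1
The nim-sum is 1 ≠ 0, so this is an N-position: the player to move can win.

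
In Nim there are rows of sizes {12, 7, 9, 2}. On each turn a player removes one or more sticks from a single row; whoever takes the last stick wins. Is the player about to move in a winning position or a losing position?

Nim-sum: 12 XOR 7 XOR 9 XOR 2 = 0.
The nim-sum is 0, so this is a P-position: the player to move is in a losing position under optimal play.

Losing position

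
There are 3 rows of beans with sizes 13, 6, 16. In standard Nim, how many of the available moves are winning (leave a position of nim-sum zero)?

Nim-sum: 13 XOR 6 XOR 16 = 27.
The overall nim-sum is X = 27. A row of size p has a winning move iff p XOR X < p (reduce it to p XOR X).
  13: 13 XOR 27 = 22 ≥ 13 — no move.
  6: 6 XOR 27 = 29 ≥ 6 — no move.
  16: 16 XOR 27 = 11 < 16 — winning move (to 11).
That gives 1 winning move.

1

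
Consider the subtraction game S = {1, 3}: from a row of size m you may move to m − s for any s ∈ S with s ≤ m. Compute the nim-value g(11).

Build the Grundy sequence with g(k) = mex{g(k−s) : s ∈ {1, 3}, s ≤ k}:
g(0) = mex{} = 0
g(1) = mex{0} = 1
g(2) = mex{1} = 0
g(3) = mex{0} = 1
g(4) = mex{1} = 0
g(5) = mex{0} = 1
g(6) = mex{1} = 0
g(7) = mex{0} = 1
g(8) = mex{1} = 0
g(9) = mex{0} = 1
g(10) = mex{1} = 0
g(11) = mex{0} = 1
So g(11) = 1.

1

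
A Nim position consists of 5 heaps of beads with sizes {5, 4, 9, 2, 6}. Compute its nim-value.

12

Bitwise XOR of the heap sizes:
  0101  (5)
  0100  (4)
  1001  (9)
  0010  (2)
  0110  (6)
  ----
  1100  (12)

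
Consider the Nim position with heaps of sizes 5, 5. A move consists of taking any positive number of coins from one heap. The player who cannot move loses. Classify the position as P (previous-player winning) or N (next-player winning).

Compute the nim-sum pairwise:
5 ⊕ 5 = 0
The nim-sum is 0, so this is a P-position: the player to move is in a losing position under optimal play.

P-position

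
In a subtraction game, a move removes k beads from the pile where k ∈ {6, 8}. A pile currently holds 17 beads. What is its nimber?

Grundy values for subtraction set {6, 8}:
k:     0  1  2  3  4  5  6  7  8  9 10 11 12 13 14 15 16 17
g(k):  0  0  0  0  0  0  1  1  1  1  1  1  2  2  0  0  0  0
So g(17) = 0.

0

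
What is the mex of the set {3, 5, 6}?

0

0 is not in the set, so the mex is 0.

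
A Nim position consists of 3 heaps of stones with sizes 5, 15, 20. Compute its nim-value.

Write each in binary and XOR column by column:
  00101  (5)
  01111  (15)
  10100  (20)
  -----
  11110  (30)

30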